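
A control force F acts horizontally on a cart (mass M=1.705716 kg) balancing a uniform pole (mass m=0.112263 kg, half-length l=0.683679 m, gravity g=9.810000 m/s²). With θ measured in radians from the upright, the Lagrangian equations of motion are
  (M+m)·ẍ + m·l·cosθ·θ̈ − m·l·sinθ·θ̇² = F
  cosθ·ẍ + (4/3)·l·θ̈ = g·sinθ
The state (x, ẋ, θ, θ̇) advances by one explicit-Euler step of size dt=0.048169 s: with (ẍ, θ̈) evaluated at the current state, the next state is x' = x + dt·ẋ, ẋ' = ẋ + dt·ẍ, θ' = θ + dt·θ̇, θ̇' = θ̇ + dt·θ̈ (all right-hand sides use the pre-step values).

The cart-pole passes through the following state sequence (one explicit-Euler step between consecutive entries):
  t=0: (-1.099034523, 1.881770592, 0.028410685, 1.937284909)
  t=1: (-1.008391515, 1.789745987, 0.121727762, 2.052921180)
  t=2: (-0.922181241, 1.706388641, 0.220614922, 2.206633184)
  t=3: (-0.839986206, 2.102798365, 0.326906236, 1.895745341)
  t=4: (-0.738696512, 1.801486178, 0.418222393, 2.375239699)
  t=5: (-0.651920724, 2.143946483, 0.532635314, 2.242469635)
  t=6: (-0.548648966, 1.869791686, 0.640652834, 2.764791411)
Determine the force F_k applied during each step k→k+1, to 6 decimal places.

F_0 = -3.297167 N
F_1 = -2.942214 N
F_2 = 14.396029 N
F_3 = -10.737045 N
F_4 = 12.555843 N
F_5 = -9.826086 N

step 0→1:
  ẍ = (ẋ'−ẋ)/dt = (1.789745987−1.881770592)/0.048169 = -1.910453
  θ̈ = (θ̇'−θ̇)/dt = (2.052921180−1.937284909)/0.048169 = 2.400637
  sinθ=0.028407, cosθ=0.999596
  F = (M+m)·ẍ + m·l·cosθ·θ̈ − m·l·sinθ·θ̇² = -3.473163 + 0.184179 − 0.008183 = -3.297167
step 1→2:
  ẍ = (ẋ'−ẋ)/dt = (1.706388641−1.789745987)/0.048169 = -1.730518
  θ̈ = (θ̇'−θ̇)/dt = (2.206633184−2.052921180)/0.048169 = 3.191098
  sinθ=0.121427, cosθ=0.992600
  F = (M+m)·ẍ + m·l·cosθ·θ̈ − m·l·sinθ·θ̇² = -3.146046 + 0.243110 − 0.039278 = -2.942214
step 2→3:
  ẍ = (ẋ'−ẋ)/dt = (2.102798365−1.706388641)/0.048169 = 8.229561
  θ̈ = (θ̇'−θ̇)/dt = (1.895745341−2.206633184)/0.048169 = -6.454106
  sinθ=0.218830, cosθ=0.975763
  F = (M+m)·ẍ + m·l·cosθ·θ̈ − m·l·sinθ·θ̇² = 14.961169 + -0.483359 − 0.081782 = 14.396029
step 3→4:
  ẍ = (ẋ'−ẋ)/dt = (1.801486178−2.102798365)/0.048169 = -6.255313
  θ̈ = (θ̇'−θ̇)/dt = (2.375239699−1.895745341)/0.048169 = 9.954418
  sinθ=0.321115, cosθ=0.947040
  F = (M+m)·ẍ + m·l·cosθ·θ̈ − m·l·sinθ·θ̇² = -11.372028 + 0.723558 − 0.088575 = -10.737045
step 4→5:
  ẍ = (ẋ'−ẋ)/dt = (2.143946483−1.801486178)/0.048169 = 7.109558
  θ̈ = (θ̇'−θ̇)/dt = (2.242469635−2.375239699)/0.048169 = -2.756338
  sinθ=0.406137, cosθ=0.913812
  F = (M+m)·ẍ + m·l·cosθ·θ̈ − m·l·sinθ·θ̇² = 12.925027 + -0.193321 − 0.175864 = 12.555843
step 5→6:
  ẍ = (ẋ'−ẋ)/dt = (1.869791686−2.143946483)/0.048169 = -5.691519
  θ̈ = (θ̇'−θ̇)/dt = (2.764791411−2.242469635)/0.048169 = 10.843525
  sinθ=0.507805, cosθ=0.861472
  F = (M+m)·ẍ + m·l·cosθ·θ̈ − m·l·sinθ·θ̇² = -10.347063 + 0.716969 − 0.195992 = -9.826086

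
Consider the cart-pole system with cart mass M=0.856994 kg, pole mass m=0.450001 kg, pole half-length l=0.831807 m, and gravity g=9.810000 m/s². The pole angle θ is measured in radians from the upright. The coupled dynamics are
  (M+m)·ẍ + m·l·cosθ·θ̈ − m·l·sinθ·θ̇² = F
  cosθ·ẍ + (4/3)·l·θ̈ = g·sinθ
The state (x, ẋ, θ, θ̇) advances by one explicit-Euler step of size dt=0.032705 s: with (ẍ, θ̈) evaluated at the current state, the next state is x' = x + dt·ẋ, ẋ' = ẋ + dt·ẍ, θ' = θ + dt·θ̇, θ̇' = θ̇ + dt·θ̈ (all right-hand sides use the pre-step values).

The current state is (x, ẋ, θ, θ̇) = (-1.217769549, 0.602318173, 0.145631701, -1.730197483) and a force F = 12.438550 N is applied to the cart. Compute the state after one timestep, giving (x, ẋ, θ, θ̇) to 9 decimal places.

sinθ=0.145117473, cosθ=0.989414432
temp = (F + m·l·θ̇²·sinθ)/(M+m) = (12.438550 + 0.162609947)/1.306995 = 9.641322229
θ̈ = (g·sinθ − cosθ·temp)/(l·(4/3 − m·cos²θ/(M+m))) = -9.793073987
ẍ = temp − m·l·θ̈·cosθ/(M+m) = 12.416299308
Euler: x'=-1.217769549+0.032705·0.602318173=-1.198070733, ẋ'=0.602318173+0.032705·12.416299308=1.008393242
       θ'=0.145631701+0.032705·-1.730197483=0.089045592, θ̇'=-1.730197483+0.032705·-9.793073987=-2.050479968

(-1.198070733, 1.008393242, 0.089045592, -2.050479968)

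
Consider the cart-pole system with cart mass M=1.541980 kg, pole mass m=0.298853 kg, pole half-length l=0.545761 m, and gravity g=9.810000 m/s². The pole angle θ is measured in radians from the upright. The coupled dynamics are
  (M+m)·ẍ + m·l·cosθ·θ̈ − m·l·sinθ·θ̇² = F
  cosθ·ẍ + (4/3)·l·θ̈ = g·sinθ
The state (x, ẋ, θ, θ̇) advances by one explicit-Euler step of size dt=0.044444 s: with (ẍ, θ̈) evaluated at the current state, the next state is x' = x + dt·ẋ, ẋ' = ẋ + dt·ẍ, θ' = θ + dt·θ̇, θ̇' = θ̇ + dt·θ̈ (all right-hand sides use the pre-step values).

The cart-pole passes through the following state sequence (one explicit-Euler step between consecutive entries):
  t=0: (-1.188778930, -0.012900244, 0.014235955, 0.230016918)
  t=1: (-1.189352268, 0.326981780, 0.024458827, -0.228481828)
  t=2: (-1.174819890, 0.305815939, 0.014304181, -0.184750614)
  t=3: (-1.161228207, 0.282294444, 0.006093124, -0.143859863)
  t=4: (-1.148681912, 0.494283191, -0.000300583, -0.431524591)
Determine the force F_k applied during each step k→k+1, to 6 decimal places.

F_0 = 12.395058 N
F_1 = -0.716441 N
F_2 = -0.824273 N
F_3 = 7.724711 N

step 0→1:
  ẍ = (ẋ'−ẋ)/dt = (0.326981780−-0.012900244)/0.044444 = 7.647422
  θ̈ = (θ̇'−θ̇)/dt = (-0.228481828−0.230016918)/0.044444 = -10.316325
  sinθ=0.014235, cosθ=0.999899
  F = (M+m)·ẍ + m·l·cosθ·θ̈ − m·l·sinθ·θ̇² = 14.077627 + -1.682446 − 0.000123 = 12.395058
step 1→2:
  ẍ = (ẋ'−ẋ)/dt = (0.305815939−0.326981780)/0.044444 = -0.476236
  θ̈ = (θ̇'−θ̇)/dt = (-0.184750614−-0.228481828)/0.044444 = 0.983962
  sinθ=0.024456, cosθ=0.999701
  F = (M+m)·ẍ + m·l·cosθ·θ̈ − m·l·sinθ·θ̇² = -0.876671 + 0.160439 − 0.000208 = -0.716441
step 2→3:
  ẍ = (ẋ'−ẋ)/dt = (0.282294444−0.305815939)/0.044444 = -0.529239
  θ̈ = (θ̇'−θ̇)/dt = (-0.143859863−-0.184750614)/0.044444 = 0.920051
  sinθ=0.014304, cosθ=0.999898
  F = (M+m)·ẍ + m·l·cosθ·θ̈ − m·l·sinθ·θ̇² = -0.974240 + 0.150047 − 0.000080 = -0.824273
step 3→4:
  ẍ = (ẋ'−ẋ)/dt = (0.494283191−0.282294444)/0.044444 = 4.769795
  θ̈ = (θ̇'−θ̇)/dt = (-0.431524591−-0.143859863)/0.044444 = -6.472521
  sinθ=0.006093, cosθ=0.999981
  F = (M+m)·ẍ + m·l·cosθ·θ̈ − m·l·sinθ·θ̇² = 8.780395 + -1.055664 − 0.000021 = 7.724711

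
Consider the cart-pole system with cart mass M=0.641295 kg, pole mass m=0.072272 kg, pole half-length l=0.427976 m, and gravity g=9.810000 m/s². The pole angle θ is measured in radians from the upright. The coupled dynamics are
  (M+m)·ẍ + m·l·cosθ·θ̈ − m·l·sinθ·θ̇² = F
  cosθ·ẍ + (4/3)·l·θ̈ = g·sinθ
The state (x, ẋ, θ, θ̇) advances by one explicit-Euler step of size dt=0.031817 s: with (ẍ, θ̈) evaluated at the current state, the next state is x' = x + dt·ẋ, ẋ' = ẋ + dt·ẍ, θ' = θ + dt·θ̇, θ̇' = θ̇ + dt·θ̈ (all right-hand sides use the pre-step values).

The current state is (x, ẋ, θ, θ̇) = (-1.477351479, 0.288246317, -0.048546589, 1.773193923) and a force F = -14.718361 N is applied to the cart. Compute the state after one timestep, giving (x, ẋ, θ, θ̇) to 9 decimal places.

sinθ=-0.048527522, cosθ=0.998821846
temp = (F + m·l·θ̇²·sinθ)/(M+m) = (-14.718361 + -0.004719436)/0.713567 = -20.633073609
θ̈ = (g·sinθ − cosθ·temp)/(l·(4/3 − m·cos²θ/(M+m))) = 38.174222094
ẍ = temp − m·l·θ̈·cosθ/(M+m) = -22.285845658
Euler: x'=-1.477351479+0.031817·0.288246317=-1.468180346, ẋ'=0.288246317+0.031817·-22.285845658=-0.420822434
       θ'=-0.048546589+0.031817·1.773193923=0.007871122, θ̇'=1.773193923+0.031817·38.174222094=2.987783147

(-1.468180346, -0.420822434, 0.007871122, 2.987783147)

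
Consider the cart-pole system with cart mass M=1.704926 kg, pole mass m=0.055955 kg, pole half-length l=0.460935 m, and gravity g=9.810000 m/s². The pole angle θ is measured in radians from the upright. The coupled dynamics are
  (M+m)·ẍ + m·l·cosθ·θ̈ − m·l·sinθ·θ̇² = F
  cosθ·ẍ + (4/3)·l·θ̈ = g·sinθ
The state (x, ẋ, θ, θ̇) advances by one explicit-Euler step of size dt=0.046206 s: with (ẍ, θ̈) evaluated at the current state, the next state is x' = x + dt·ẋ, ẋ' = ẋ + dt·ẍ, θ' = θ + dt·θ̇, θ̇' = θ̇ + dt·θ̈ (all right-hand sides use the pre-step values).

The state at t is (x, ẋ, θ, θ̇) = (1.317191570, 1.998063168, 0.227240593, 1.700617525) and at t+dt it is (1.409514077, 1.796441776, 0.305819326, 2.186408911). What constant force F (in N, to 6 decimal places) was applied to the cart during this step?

F = -7.436275 N

ẍ = (ẋ'−ẋ)/dt = (1.796441776−1.998063168)/0.046206 = -4.363533
θ̈ = (θ̇'−θ̇)/dt = (2.186408911−1.700617525)/0.046206 = 10.513600
sinθ=0.225290, cosθ=0.974292
F = (M+m)·ẍ + m·l·cosθ·θ̈ − m·l·sinθ·θ̇² = -7.683662 + 0.264192 − 0.016805 = -7.436275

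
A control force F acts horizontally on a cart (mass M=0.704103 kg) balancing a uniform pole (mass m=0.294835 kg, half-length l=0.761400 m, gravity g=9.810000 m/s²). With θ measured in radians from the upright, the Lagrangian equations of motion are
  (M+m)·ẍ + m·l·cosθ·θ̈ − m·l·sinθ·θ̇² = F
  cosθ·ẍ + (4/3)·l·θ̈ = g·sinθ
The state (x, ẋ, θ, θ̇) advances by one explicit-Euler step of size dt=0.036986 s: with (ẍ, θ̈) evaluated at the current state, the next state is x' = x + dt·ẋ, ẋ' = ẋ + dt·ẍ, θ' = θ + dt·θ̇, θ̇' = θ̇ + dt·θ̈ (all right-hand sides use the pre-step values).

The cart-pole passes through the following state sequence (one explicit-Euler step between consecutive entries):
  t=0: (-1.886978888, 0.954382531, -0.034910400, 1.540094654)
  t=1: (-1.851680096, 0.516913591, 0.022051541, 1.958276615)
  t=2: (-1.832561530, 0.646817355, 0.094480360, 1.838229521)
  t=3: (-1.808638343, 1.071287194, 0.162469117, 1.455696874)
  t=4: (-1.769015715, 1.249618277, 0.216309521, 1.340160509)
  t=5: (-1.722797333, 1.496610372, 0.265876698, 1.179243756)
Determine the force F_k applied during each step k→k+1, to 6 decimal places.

F_0 = -9.260196 N
F_1 = 2.761078 N
F_2 = 9.081314 N
F_3 = 4.047500 N
F_4 = 5.630435 N

step 0→1:
  ẍ = (ẋ'−ẋ)/dt = (0.516913591−0.954382531)/0.036986 = -11.827960
  θ̈ = (θ̇'−θ̇)/dt = (1.958276615−1.540094654)/0.036986 = 11.306493
  sinθ=-0.034903, cosθ=0.999391
  F = (M+m)·ẍ + m·l·cosθ·θ̈ − m·l·sinθ·θ̇² = -11.815399 + 2.536618 − -0.018585 = -9.260196
step 1→2:
  ẍ = (ẋ'−ẋ)/dt = (0.646817355−0.516913591)/0.036986 = 3.512242
  θ̈ = (θ̇'−θ̇)/dt = (1.838229521−1.958276615)/0.036986 = -3.245744
  sinθ=0.022050, cosθ=0.999757
  F = (M+m)·ẍ + m·l·cosθ·θ̈ − m·l·sinθ·θ̇² = 3.508512 + -0.728451 − 0.018982 = 2.761078
step 2→3:
  ẍ = (ẋ'−ẋ)/dt = (1.071287194−0.646817355)/0.036986 = 11.476500
  θ̈ = (θ̇'−θ̇)/dt = (1.455696874−1.838229521)/0.036986 = -10.342634
  sinθ=0.094340, cosθ=0.995540
  F = (M+m)·ẍ + m·l·cosθ·θ̈ − m·l·sinθ·θ̇² = 11.464312 + -2.311436 − 0.071563 = 9.081314
step 3→4:
  ẍ = (ẋ'−ẋ)/dt = (1.249618277−1.071287194)/0.036986 = 4.821583
  θ̈ = (θ̇'−θ̇)/dt = (1.340160509−1.455696874)/0.036986 = -3.123786
  sinθ=0.161755, cosθ=0.986831
  F = (M+m)·ẍ + m·l·cosθ·θ̈ − m·l·sinθ·θ̇² = 4.816463 + -0.692016 − 0.076947 = 4.047500
step 4→5:
  ẍ = (ẋ'−ẋ)/dt = (1.496610372−1.249618277)/0.036986 = 6.677989
  θ̈ = (θ̇'−θ̇)/dt = (1.179243756−1.340160509)/0.036986 = -4.350748
  sinθ=0.214627, cosθ=0.976696
  F = (M+m)·ẍ + m·l·cosθ·θ̈ − m·l·sinθ·θ̇² = 6.670897 + -0.953927 − 0.086534 = 5.630435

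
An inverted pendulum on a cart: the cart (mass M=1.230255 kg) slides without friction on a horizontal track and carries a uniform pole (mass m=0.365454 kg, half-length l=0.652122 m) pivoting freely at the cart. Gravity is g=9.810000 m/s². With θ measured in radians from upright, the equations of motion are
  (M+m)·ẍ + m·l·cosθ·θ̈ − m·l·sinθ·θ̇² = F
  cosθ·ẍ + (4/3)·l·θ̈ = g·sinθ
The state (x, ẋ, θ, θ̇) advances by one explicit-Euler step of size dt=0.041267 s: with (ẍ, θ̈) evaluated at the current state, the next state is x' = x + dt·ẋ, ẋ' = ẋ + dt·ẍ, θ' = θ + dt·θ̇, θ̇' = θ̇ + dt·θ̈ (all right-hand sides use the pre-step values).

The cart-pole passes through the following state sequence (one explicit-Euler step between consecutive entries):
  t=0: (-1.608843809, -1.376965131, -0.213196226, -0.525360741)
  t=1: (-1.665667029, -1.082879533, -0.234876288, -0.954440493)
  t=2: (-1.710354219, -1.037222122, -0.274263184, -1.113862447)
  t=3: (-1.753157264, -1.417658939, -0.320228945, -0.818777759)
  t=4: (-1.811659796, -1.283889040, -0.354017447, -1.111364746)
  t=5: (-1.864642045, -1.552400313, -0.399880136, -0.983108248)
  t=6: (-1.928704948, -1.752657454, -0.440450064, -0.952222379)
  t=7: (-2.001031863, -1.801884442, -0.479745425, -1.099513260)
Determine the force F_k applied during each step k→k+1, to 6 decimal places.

step 0→1:
  ẍ = (ẋ'−ẋ)/dt = (-1.082879533−-1.376965131)/0.041267 = 7.126411
  θ̈ = (θ̇'−θ̇)/dt = (-0.954440493−-0.525360741)/0.041267 = -10.397648
  sinθ=-0.211585, cosθ=0.977360
  F = (M+m)·ẍ + m·l·cosθ·θ̈ − m·l·sinθ·θ̇² = 11.371678 + -2.421871 − -0.013918 = 8.963724
step 1→2:
  ẍ = (ẋ'−ẋ)/dt = (-1.037222122−-1.082879533)/0.041267 = 1.106390
  θ̈ = (θ̇'−θ̇)/dt = (-1.113862447−-0.954440493)/0.041267 = -3.863183
  sinθ=-0.232723, cosθ=0.972543
  F = (M+m)·ẍ + m·l·cosθ·θ̈ − m·l·sinθ·θ̇² = 1.765477 + -0.895397 − -0.050524 = 0.920604
step 2→3:
  ẍ = (ẋ'−ẋ)/dt = (-1.417658939−-1.037222122)/0.041267 = -9.218911
  θ̈ = (θ̇'−θ̇)/dt = (-0.818777759−-1.113862447)/0.041267 = 7.150621
  sinθ=-0.270838, cosθ=0.962625
  F = (M+m)·ẍ + m·l·cosθ·θ̈ − m·l·sinθ·θ̇² = -14.710700 + 1.640448 − -0.080082 = -12.990170
step 3→4:
  ẍ = (ẋ'−ẋ)/dt = (-1.283889040−-1.417658939)/0.041267 = 3.241571
  θ̈ = (θ̇'−θ̇)/dt = (-1.111364746−-0.818777759)/0.041267 = -7.090096
  sinθ=-0.314784, cosθ=0.949163
  F = (M+m)·ẍ + m·l·cosθ·θ̈ − m·l·sinθ·θ̇² = 5.172604 + -1.603816 − -0.050293 = 3.619080
step 4→5:
  ẍ = (ẋ'−ẋ)/dt = (-1.552400313−-1.283889040)/0.041267 = -6.506683
  θ̈ = (θ̇'−θ̇)/dt = (-0.983108248−-1.111364746)/0.041267 = 3.107968
  sinθ=-0.346669, cosθ=0.937988
  F = (M+m)·ẍ + m·l·cosθ·θ̈ − m·l·sinθ·θ̇² = -10.382772 + 0.694761 − -0.102045 = -9.585967
step 5→6:
  ẍ = (ẋ'−ẋ)/dt = (-1.752657454−-1.552400313)/0.041267 = -4.852719
  θ̈ = (θ̇'−θ̇)/dt = (-0.952222379−-0.983108248)/0.041267 = 0.748440
  sinθ=-0.389308, cosθ=0.921108
  F = (M+m)·ẍ + m·l·cosθ·θ̈ − m·l·sinθ·θ̇² = -7.743527 + 0.164297 − -0.089672 = -7.489558
step 6→7:
  ẍ = (ẋ'−ẋ)/dt = (-1.801884442−-1.752657454)/0.041267 = -1.192890
  θ̈ = (θ̇'−θ̇)/dt = (-1.099513260−-0.952222379)/0.041267 = -3.569217
  sinθ=-0.426347, cosθ=0.904560
  F = (M+m)·ẍ + m·l·cosθ·θ̈ − m·l·sinθ·θ̇² = -1.903505 + -0.769435 − -0.092130 = -2.580810

F_0 = 8.963724 N
F_1 = 0.920604 N
F_2 = -12.990170 N
F_3 = 3.619080 N
F_4 = -9.585967 N
F_5 = -7.489558 N
F_6 = -2.580810 N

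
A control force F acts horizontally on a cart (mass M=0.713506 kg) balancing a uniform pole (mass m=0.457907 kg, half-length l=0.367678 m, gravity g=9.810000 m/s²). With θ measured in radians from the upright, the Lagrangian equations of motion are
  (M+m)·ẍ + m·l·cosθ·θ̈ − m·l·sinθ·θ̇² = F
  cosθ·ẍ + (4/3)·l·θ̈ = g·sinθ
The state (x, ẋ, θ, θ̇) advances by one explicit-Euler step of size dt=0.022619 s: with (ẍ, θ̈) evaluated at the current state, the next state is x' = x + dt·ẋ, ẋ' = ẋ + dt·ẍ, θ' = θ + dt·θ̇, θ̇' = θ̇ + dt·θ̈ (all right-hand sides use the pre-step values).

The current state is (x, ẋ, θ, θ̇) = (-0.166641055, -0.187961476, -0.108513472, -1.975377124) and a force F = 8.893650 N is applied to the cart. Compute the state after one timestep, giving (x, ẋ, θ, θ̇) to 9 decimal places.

(-0.170892556, 0.061747506, -0.153194527, -2.530763892)

sinθ=-0.108300637, cosθ=0.994118188
temp = (F + m·l·θ̇²·sinθ)/(M+m) = (8.893650 + -0.071150176)/1.171413 = 7.531502403
θ̈ = (g·sinθ − cosθ·temp)/(l·(4/3 − m·cos²θ/(M+m))) = -24.553992996
ẍ = temp − m·l·θ̈·cosθ/(M+m) = 11.039788765
Euler: x'=-0.166641055+0.022619·-0.187961476=-0.170892556, ẋ'=-0.187961476+0.022619·11.039788765=0.061747506
       θ'=-0.108513472+0.022619·-1.975377124=-0.153194527, θ̇'=-1.975377124+0.022619·-24.553992996=-2.530763892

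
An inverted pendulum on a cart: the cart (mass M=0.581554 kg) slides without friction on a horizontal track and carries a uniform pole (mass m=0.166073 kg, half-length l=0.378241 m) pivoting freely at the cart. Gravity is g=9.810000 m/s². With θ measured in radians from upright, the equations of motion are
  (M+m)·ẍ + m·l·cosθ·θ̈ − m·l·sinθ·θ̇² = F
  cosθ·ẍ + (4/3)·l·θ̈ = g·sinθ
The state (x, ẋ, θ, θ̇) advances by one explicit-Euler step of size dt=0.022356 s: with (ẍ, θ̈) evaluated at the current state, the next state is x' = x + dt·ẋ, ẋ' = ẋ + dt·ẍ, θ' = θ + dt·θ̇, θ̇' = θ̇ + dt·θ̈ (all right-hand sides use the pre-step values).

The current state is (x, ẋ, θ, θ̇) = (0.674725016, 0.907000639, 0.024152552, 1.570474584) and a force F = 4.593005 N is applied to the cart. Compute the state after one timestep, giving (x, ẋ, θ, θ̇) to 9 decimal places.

(0.695001922, 1.070855567, 0.059262082, 1.256169618)

sinθ=0.024150204, cosθ=0.999708341
temp = (F + m·l·θ̇²·sinθ)/(M+m) = (4.593005 + 0.003741539)/0.747627 = 6.148449078
θ̈ = (g·sinθ − cosθ·temp)/(l·(4/3 − m·cos²θ/(M+m))) = -14.059087767
ẍ = temp − m·l·θ̈·cosθ/(M+m) = 7.329349057
Euler: x'=0.674725016+0.022356·0.907000639=0.695001922, ẋ'=0.907000639+0.022356·7.329349057=1.070855567
       θ'=0.024152552+0.022356·1.570474584=0.059262082, θ̇'=1.570474584+0.022356·-14.059087767=1.256169618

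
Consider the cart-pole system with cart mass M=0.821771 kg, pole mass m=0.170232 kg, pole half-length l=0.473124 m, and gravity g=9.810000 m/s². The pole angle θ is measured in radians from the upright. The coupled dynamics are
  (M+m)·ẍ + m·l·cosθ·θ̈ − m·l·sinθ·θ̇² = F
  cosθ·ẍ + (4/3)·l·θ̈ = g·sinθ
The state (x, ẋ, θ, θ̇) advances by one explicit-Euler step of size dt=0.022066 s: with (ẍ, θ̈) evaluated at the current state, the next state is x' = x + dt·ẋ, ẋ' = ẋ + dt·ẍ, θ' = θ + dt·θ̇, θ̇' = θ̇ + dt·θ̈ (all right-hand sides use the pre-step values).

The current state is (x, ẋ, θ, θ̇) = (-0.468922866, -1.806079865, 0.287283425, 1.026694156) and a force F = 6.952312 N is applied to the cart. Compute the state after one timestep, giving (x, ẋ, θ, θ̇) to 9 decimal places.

(-0.508775824, -1.638650250, 0.309938458, 0.869390399)

sinθ=0.283348032, cosθ=0.959017149
temp = (F + m·l·θ̇²·sinθ)/(M+m) = (6.952312 + 0.024055731)/0.992003 = 7.032607493
θ̈ = (g·sinθ − cosθ·temp)/(l·(4/3 − m·cos²θ/(M+m))) = -7.128784417
ẍ = temp − m·l·θ̈·cosθ/(M+m) = 7.587674035
Euler: x'=-0.468922866+0.022066·-1.806079865=-0.508775824, ẋ'=-1.806079865+0.022066·7.587674035=-1.638650250
       θ'=0.287283425+0.022066·1.026694156=0.309938458, θ̇'=1.026694156+0.022066·-7.128784417=0.869390399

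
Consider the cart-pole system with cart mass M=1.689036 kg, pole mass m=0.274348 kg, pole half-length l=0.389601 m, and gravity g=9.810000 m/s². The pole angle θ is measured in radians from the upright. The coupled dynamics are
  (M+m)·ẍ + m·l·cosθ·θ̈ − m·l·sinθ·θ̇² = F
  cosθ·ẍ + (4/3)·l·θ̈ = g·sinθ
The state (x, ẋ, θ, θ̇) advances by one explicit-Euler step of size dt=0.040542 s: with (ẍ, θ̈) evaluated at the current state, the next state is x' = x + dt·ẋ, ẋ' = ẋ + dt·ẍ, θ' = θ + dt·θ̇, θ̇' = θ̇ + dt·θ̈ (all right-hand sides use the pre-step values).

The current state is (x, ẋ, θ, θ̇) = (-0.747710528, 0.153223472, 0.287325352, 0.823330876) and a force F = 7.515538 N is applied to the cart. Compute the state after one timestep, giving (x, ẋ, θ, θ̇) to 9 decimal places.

(-0.741498542, 0.312898544, 0.320704832, 0.745518750)

sinθ=0.283388240, cosθ=0.959005269
temp = (F + m·l·θ̇²·sinθ)/(M+m) = (7.515538 + 0.020533004)/1.963384 = 3.838307231
θ̈ = (g·sinθ − cosθ·temp)/(l·(4/3 − m·cos²θ/(M+m))) = -1.919296668
ẍ = temp − m·l·θ̈·cosθ/(M+m) = 3.938509998
Euler: x'=-0.747710528+0.040542·0.153223472=-0.741498542, ẋ'=0.153223472+0.040542·3.938509998=0.312898544
       θ'=0.287325352+0.040542·0.823330876=0.320704832, θ̇'=0.823330876+0.040542·-1.919296668=0.745518750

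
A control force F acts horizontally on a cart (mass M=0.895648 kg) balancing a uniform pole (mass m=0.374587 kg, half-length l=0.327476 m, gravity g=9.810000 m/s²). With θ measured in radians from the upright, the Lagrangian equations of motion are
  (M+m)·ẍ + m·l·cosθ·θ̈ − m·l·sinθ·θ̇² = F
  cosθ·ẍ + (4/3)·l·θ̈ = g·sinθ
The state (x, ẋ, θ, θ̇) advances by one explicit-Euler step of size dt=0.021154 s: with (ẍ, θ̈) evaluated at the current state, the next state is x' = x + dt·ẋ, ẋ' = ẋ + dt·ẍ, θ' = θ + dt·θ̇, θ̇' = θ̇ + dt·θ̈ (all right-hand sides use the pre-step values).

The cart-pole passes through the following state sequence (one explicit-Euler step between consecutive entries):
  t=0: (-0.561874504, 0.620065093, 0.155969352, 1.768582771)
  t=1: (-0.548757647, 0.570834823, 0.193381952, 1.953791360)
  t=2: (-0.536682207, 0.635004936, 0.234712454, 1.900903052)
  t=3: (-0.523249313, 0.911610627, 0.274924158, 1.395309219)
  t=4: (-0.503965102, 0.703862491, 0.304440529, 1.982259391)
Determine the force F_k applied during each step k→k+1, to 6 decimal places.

F_0 = -1.954779 N
F_1 = 3.462262 N
F_2 = 13.654807 N
F_3 = -9.263695 N

step 0→1:
  ẍ = (ẋ'−ẋ)/dt = (0.570834823−0.620065093)/0.021154 = -2.327232
  θ̈ = (θ̇'−θ̇)/dt = (1.953791360−1.768582771)/0.021154 = 8.755251
  sinθ=0.155338, cosθ=0.987861
  F = (M+m)·ẍ + m·l·cosθ·θ̈ − m·l·sinθ·θ̇² = -2.956132 + 1.060955 − 0.059602 = -1.954779
step 1→2:
  ẍ = (ẋ'−ẋ)/dt = (0.635004936−0.570834823)/0.021154 = 3.033474
  θ̈ = (θ̇'−θ̇)/dt = (1.900903052−1.953791360)/0.021154 = -2.500156
  sinθ=0.192179, cosθ=0.981360
  F = (M+m)·ẍ + m·l·cosθ·θ̈ − m·l·sinθ·θ̇² = 3.853225 + -0.300973 − 0.089990 = 3.462262
step 2→3:
  ẍ = (ẋ'−ẋ)/dt = (0.911610627−0.635004936)/0.021154 = 13.075810
  θ̈ = (θ̇'−θ̇)/dt = (1.395309219−1.900903052)/0.021154 = -23.900626
  sinθ=0.232563, cosθ=0.972581
  F = (M+m)·ẍ + m·l·cosθ·θ̈ − m·l·sinθ·θ̇² = 16.609352 + -2.851460 − 0.103084 = 13.654807
step 3→4:
  ẍ = (ẋ'−ẋ)/dt = (0.703862491−0.911610627)/0.021154 = -9.820750
  θ̈ = (θ̇'−θ̇)/dt = (1.982259391−1.395309219)/0.021154 = 27.746534
  sinθ=0.271474, cosθ=0.962446
  F = (M+m)·ẍ + m·l·cosθ·θ̈ − m·l·sinθ·θ̇² = -12.474660 + 3.275799 − 0.064834 = -9.263695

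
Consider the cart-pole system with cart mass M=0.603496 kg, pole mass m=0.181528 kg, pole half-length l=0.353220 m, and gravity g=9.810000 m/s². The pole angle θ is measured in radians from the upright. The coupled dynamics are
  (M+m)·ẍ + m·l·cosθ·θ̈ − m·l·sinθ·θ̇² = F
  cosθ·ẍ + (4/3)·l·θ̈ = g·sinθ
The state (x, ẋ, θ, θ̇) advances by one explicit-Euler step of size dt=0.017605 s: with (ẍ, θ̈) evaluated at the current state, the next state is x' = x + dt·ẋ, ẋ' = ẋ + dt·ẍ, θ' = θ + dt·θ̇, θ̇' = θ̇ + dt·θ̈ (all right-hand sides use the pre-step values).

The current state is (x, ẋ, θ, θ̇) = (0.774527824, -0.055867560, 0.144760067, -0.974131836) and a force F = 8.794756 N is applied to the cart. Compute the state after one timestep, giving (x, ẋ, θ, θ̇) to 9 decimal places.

(0.773544276, 0.176796559, 0.127610476, -1.410086080)

sinθ=0.144255010, cosθ=0.989540546
temp = (F + m·l·θ̇²·sinθ)/(M+m) = (8.794756 + 0.008777186)/0.785024 = 11.214349097
θ̈ = (g·sinθ − cosθ·temp)/(l·(4/3 − m·cos²θ/(M+m))) = -24.763092511
ẍ = temp − m·l·θ̈·cosθ/(M+m) = 13.215797731
Euler: x'=0.774527824+0.017605·-0.055867560=0.773544276, ẋ'=-0.055867560+0.017605·13.215797731=0.176796559
       θ'=0.144760067+0.017605·-0.974131836=0.127610476, θ̇'=-0.974131836+0.017605·-24.763092511=-1.410086080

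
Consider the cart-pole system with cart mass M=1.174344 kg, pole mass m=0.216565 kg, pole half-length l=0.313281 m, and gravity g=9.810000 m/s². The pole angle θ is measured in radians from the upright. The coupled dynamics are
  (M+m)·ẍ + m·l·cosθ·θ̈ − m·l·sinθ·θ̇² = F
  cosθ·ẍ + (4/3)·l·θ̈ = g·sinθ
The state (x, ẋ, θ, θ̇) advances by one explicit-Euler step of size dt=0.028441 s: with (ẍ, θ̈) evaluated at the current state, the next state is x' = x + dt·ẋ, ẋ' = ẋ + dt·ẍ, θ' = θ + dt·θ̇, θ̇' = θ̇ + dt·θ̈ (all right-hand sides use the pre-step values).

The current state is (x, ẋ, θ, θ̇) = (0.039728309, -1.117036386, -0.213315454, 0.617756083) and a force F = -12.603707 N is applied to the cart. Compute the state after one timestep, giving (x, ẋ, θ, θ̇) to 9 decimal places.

sinθ=-0.211701365, cosθ=0.977334401
temp = (F + m·l·θ̇²·sinθ)/(M+m) = (-12.603707 + -0.005481255)/1.390909 = -9.065430057
θ̈ = (g·sinθ − cosθ·temp)/(l·(4/3 − m·cos²θ/(M+m))) = 18.277744908
ẍ = temp − m·l·θ̈·cosθ/(M+m) = -9.936773579
Euler: x'=0.039728309+0.028441·-1.117036386=0.007958677, ẋ'=-1.117036386+0.028441·-9.936773579=-1.399648163
       θ'=-0.213315454+0.028441·0.617756083=-0.195745853, θ̇'=0.617756083+0.028441·18.277744908=1.137593426

(0.007958677, -1.399648163, -0.195745853, 1.137593426)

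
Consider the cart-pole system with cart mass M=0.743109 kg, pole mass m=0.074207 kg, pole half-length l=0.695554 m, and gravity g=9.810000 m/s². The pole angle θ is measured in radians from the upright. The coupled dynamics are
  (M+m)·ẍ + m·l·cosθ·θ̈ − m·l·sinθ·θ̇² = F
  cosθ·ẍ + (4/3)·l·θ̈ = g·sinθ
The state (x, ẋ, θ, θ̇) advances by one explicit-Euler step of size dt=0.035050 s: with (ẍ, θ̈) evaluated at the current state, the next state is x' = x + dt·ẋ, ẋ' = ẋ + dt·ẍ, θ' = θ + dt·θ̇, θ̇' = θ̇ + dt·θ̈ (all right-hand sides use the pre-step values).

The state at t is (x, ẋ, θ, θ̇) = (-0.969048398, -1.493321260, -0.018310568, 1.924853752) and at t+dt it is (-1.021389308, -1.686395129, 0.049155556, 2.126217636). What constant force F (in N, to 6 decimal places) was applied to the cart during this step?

ẍ = (ẋ'−ẋ)/dt = (-1.686395129−-1.493321260)/0.035050 = -5.508527
θ̈ = (θ̇'−θ̇)/dt = (2.126217636−1.924853752)/0.035050 = 5.745047
sinθ=-0.018310, cosθ=0.999832
F = (M+m)·ẍ + m·l·cosθ·θ̈ − m·l·sinθ·θ̇² = -4.502207 + 0.296481 − -0.003501 = -4.202225

F = -4.202225 N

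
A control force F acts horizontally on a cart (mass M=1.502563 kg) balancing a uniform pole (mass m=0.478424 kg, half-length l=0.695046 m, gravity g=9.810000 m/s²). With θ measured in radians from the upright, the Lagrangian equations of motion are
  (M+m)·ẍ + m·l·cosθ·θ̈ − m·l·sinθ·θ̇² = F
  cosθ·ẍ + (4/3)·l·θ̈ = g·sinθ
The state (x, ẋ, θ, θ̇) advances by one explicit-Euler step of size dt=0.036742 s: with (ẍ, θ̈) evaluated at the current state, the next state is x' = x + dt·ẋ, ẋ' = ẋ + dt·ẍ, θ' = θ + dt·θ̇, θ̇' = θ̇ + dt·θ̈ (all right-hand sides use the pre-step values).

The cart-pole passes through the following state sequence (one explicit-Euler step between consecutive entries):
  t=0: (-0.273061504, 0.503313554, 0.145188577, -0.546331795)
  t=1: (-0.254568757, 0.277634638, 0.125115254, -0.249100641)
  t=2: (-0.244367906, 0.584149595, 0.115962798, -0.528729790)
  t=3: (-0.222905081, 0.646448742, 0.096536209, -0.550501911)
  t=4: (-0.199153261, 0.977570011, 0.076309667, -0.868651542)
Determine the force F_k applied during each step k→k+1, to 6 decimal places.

step 0→1:
  ẍ = (ẋ'−ẋ)/dt = (0.277634638−0.503313554)/0.036742 = -6.142260
  θ̈ = (θ̇'−θ̇)/dt = (-0.249100641−-0.546331795)/0.036742 = 8.089684
  sinθ=0.144679, cosθ=0.989479
  F = (M+m)·ẍ + m·l·cosθ·θ̈ − m·l·sinθ·θ̇² = -12.167737 + 2.661733 − 0.014360 = -9.520364
step 1→2:
  ẍ = (ẋ'−ẋ)/dt = (0.584149595−0.277634638)/0.036742 = 8.342359
  θ̈ = (θ̇'−θ̇)/dt = (-0.528729790−-0.249100641)/0.036742 = -7.610613
  sinθ=0.124789, cosθ=0.992183
  F = (M+m)·ẍ + m·l·cosθ·θ̈ − m·l·sinθ·θ̇² = 16.526105 + -2.510950 − 0.002575 = 14.012580
step 2→3:
  ẍ = (ẋ'−ẋ)/dt = (0.646448742−0.584149595)/0.036742 = 1.695584
  θ̈ = (θ̇'−θ̇)/dt = (-0.550501911−-0.528729790)/0.036742 = -0.592568
  sinθ=0.115703, cosθ=0.993284
  F = (M+m)·ẍ + m·l·cosθ·θ̈ − m·l·sinθ·θ̇² = 3.358930 + -0.195721 − 0.010756 = 3.152453
step 3→4:
  ẍ = (ẋ'−ẋ)/dt = (0.977570011−0.646448742)/0.036742 = 9.012064
  θ̈ = (θ̇'−θ̇)/dt = (-0.868651542−-0.550501911)/0.036742 = -8.659018
  sinθ=0.096386, cosθ=0.995344
  F = (M+m)·ẍ + m·l·cosθ·θ̈ − m·l·sinθ·θ̇² = 17.852782 + -2.865948 − 0.009713 = 14.977121

F_0 = -9.520364 N
F_1 = 14.012580 N
F_2 = 3.152453 N
F_3 = 14.977121 N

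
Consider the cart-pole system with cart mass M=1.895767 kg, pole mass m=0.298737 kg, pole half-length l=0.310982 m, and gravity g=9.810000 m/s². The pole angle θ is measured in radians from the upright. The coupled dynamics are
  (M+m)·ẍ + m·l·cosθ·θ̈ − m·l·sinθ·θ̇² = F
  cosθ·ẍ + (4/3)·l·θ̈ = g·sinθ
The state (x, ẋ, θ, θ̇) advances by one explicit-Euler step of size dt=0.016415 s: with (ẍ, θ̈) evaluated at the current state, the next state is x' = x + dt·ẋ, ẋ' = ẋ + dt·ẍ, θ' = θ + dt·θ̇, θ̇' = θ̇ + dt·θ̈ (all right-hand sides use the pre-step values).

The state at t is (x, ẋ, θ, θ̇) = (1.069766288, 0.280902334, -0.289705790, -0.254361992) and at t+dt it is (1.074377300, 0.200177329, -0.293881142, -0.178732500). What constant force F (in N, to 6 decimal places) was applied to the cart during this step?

ẍ = (ẋ'−ẋ)/dt = (0.200177329−0.280902334)/0.016415 = -4.917758
θ̈ = (θ̇'−θ̇)/dt = (-0.178732500−-0.254361992)/0.016415 = 4.607340
sinθ=-0.285670, cosθ=0.958328
F = (M+m)·ẍ + m·l·cosθ·θ̈ − m·l·sinθ·θ̇² = -10.792041 + 0.410193 − -0.001717 = -10.380130

F = -10.380130 N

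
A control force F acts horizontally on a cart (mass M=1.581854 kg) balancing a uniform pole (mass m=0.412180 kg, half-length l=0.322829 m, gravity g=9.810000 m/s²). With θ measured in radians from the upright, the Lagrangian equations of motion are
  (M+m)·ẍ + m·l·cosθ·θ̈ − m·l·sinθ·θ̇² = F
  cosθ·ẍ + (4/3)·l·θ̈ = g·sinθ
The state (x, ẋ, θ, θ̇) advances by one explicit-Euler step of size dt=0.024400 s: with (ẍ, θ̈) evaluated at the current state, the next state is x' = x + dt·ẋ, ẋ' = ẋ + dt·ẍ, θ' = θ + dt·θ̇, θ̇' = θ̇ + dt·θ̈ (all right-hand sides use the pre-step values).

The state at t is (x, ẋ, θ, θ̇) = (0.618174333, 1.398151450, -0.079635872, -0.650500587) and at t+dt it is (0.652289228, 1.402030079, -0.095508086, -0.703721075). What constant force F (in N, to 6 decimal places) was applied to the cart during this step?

F = 0.032137 N

ẍ = (ẋ'−ẋ)/dt = (1.402030079−1.398151450)/0.024400 = 0.158960
θ̈ = (θ̇'−θ̇)/dt = (-0.703721075−-0.650500587)/0.024400 = -2.181168
sinθ=-0.079552, cosθ=0.996831
F = (M+m)·ẍ + m·l·cosθ·θ̈ − m·l·sinθ·θ̇² = 0.316972 + -0.289314 − -0.004479 = 0.032137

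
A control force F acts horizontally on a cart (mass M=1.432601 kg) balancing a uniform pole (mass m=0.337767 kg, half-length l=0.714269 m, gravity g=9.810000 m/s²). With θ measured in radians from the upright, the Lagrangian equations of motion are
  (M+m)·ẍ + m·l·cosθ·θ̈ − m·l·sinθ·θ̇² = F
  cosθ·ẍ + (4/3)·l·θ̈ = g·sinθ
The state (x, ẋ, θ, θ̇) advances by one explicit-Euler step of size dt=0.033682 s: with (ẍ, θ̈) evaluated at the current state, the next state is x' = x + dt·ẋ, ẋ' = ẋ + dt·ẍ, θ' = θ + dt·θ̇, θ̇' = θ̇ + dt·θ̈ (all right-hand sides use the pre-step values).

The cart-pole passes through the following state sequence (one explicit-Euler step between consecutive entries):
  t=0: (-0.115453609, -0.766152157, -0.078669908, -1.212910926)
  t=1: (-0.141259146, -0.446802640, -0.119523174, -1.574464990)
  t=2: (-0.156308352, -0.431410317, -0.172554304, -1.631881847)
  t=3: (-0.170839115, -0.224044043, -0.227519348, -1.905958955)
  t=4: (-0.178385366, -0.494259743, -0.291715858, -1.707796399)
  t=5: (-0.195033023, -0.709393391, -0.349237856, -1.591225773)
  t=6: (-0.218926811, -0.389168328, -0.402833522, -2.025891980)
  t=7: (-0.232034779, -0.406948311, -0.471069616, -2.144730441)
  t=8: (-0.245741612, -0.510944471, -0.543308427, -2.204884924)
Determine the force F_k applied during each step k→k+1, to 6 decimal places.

step 0→1:
  ẍ = (ẋ'−ẋ)/dt = (-0.446802640−-0.766152157)/0.033682 = 9.481311
  θ̈ = (θ̇'−θ̇)/dt = (-1.574464990−-1.212910926)/0.033682 = -10.734341
  sinθ=-0.078589, cosθ=0.996907
  F = (M+m)·ẍ + m·l·cosθ·θ̈ − m·l·sinθ·θ̇² = 16.785410 + -2.581720 − -0.027893 = 14.231583
step 1→2:
  ẍ = (ẋ'−ẋ)/dt = (-0.431410317−-0.446802640)/0.033682 = 0.456990
  θ̈ = (θ̇'−θ̇)/dt = (-1.631881847−-1.574464990)/0.033682 = -1.704675
  sinθ=-0.119239, cosθ=0.992866
  F = (M+m)·ẍ + m·l·cosθ·θ̈ − m·l·sinθ·θ̇² = 0.809040 + -0.408330 − -0.071312 = 0.472022
step 2→3:
  ẍ = (ẋ'−ẋ)/dt = (-0.224044043−-0.431410317)/0.033682 = 6.156590
  θ̈ = (θ̇'−θ̇)/dt = (-1.905958955−-1.631881847)/0.033682 = -8.137198
  sinθ=-0.171699, cosθ=0.985149
  F = (M+m)·ẍ + m·l·cosθ·θ̈ − m·l·sinθ·θ̇² = 10.899430 + -1.933998 − -0.110313 = 9.075745
step 3→4:
  ẍ = (ẋ'−ẋ)/dt = (-0.494259743−-0.224044043)/0.033682 = -8.022555
  θ̈ = (θ̇'−θ̇)/dt = (-1.707796399−-1.905958955)/0.033682 = 5.883337
  sinθ=-0.225561, cosθ=0.974229
  F = (M+m)·ẍ + m·l·cosθ·θ̈ − m·l·sinθ·θ̇² = -14.202875 + 1.382814 − -0.197684 = -12.622377
step 4→5:
  ẍ = (ẋ'−ẋ)/dt = (-0.709393391−-0.494259743)/0.033682 = -6.387199
  θ̈ = (θ̇'−θ̇)/dt = (-1.591225773−-1.707796399)/0.033682 = 3.460918
  sinθ=-0.287596, cosθ=0.957752
  F = (M+m)·ẍ + m·l·cosθ·θ̈ − m·l·sinθ·θ̇² = -11.307693 + 0.799693 − -0.202364 = -10.305636
step 5→6:
  ẍ = (ẋ'−ẋ)/dt = (-0.389168328−-0.709393391)/0.033682 = 9.507305
  θ̈ = (θ̇'−θ̇)/dt = (-2.025891980−-1.591225773)/0.033682 = -12.905000
  sinθ=-0.342182, cosθ=0.939634
  F = (M+m)·ẍ + m·l·cosθ·θ̈ − m·l·sinθ·θ̇² = 16.831429 + -2.925470 − -0.209026 = 14.114985
step 6→7:
  ẍ = (ẋ'−ẋ)/dt = (-0.406948311−-0.389168328)/0.033682 = -0.527878
  θ̈ = (θ̇'−θ̇)/dt = (-2.144730441−-2.025891980)/0.033682 = -3.528248
  sinθ=-0.392027, cosθ=0.919954
  F = (M+m)·ẍ + m·l·cosθ·θ̈ − m·l·sinθ·θ̇² = -0.934538 + -0.783077 − -0.388175 = -1.329440
step 7→8:
  ẍ = (ẋ'−ẋ)/dt = (-0.510944471−-0.406948311)/0.033682 = -3.087589
  θ̈ = (θ̇'−θ̇)/dt = (-2.204884924−-2.144730441)/0.033682 = -1.785953
  sinθ=-0.453840, cosθ=0.891083
  F = (M+m)·ẍ + m·l·cosθ·θ̈ − m·l·sinθ·θ̇² = -5.466168 + -0.383944 − -0.503648 = -5.346464

F_0 = 14.231583 N
F_1 = 0.472022 N
F_2 = 9.075745 N
F_3 = -12.622377 N
F_4 = -10.305636 N
F_5 = 14.114985 N
F_6 = -1.329440 N
F_7 = -5.346464 N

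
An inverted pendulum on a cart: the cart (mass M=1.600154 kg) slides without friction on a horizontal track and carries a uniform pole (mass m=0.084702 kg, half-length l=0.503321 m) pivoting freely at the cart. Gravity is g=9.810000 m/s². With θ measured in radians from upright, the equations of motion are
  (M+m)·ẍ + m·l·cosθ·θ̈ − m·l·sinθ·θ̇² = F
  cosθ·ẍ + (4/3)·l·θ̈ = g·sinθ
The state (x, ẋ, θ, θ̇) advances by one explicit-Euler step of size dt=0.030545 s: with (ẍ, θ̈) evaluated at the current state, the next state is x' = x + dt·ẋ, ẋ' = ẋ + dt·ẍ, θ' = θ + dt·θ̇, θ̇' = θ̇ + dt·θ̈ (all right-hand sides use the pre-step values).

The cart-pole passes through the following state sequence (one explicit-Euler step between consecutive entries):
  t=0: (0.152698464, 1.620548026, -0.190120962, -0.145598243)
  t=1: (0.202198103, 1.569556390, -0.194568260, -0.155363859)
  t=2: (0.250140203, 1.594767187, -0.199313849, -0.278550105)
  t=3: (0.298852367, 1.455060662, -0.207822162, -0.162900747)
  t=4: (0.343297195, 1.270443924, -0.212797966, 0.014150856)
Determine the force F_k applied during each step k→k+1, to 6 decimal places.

F_0 = -2.825902 N
F_1 = 1.222132 N
F_2 = -7.547310 N
F_3 = -9.941391 N

step 0→1:
  ẍ = (ẋ'−ẋ)/dt = (1.569556390−1.620548026)/0.030545 = -1.669394
  θ̈ = (θ̇'−θ̇)/dt = (-0.155363859−-0.145598243)/0.030545 = -0.319712
  sinθ=-0.188978, cosθ=0.981981
  F = (M+m)·ẍ + m·l·cosθ·θ̈ − m·l·sinθ·θ̇² = -2.812688 + -0.013384 − -0.000171 = -2.825902
step 1→2:
  ẍ = (ẋ'−ẋ)/dt = (1.594767187−1.569556390)/0.030545 = 0.825366
  θ̈ = (θ̇'−θ̇)/dt = (-0.278550105−-0.155363859)/0.030545 = -4.032943
  sinθ=-0.193343, cosθ=0.981131
  F = (M+m)·ẍ + m·l·cosθ·θ̈ − m·l·sinθ·θ̇² = 1.390622 + -0.168689 − -0.000199 = 1.222132
step 2→3:
  ẍ = (ẋ'−ẋ)/dt = (1.455060662−1.594767187)/0.030545 = -4.573794
  θ̈ = (θ̇'−θ̇)/dt = (-0.162900747−-0.278550105)/0.030545 = 3.786196
  sinθ=-0.197997, cosθ=0.980203
  F = (M+m)·ẍ + m·l·cosθ·θ̈ − m·l·sinθ·θ̇² = -7.706184 + 0.158219 − -0.000655 = -7.547310
step 3→4:
  ẍ = (ẋ'−ẋ)/dt = (1.270443924−1.455060662)/0.030545 = -6.044090
  θ̈ = (θ̇'−θ̇)/dt = (0.014150856−-0.162900747)/0.030545 = 5.796418
  sinθ=-0.206329, cosθ=0.978483
  F = (M+m)·ẍ + m·l·cosθ·θ̈ − m·l·sinθ·θ̇² = -10.183422 + 0.241797 − -0.000233 = -9.941391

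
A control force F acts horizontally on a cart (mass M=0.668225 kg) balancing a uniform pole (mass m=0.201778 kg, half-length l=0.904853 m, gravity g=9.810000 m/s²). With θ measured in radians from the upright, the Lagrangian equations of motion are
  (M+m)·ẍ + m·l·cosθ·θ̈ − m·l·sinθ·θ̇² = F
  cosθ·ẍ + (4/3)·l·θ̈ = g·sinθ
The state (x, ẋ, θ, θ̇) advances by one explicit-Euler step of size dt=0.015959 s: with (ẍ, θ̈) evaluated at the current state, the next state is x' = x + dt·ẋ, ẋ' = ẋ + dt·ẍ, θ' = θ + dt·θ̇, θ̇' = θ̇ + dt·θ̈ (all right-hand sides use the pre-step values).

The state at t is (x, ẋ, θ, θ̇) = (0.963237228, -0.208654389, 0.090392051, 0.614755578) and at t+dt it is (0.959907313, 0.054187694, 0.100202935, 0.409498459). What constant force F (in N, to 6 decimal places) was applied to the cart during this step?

F = 11.983913 N

ẍ = (ẋ'−ẋ)/dt = (0.054187694−-0.208654389)/0.015959 = 16.469834
θ̈ = (θ̇'−θ̇)/dt = (0.409498459−0.614755578)/0.015959 = -12.861528
sinθ=0.090269, cosθ=0.995917
F = (M+m)·ẍ + m·l·cosθ·θ̈ − m·l·sinθ·θ̇² = 14.328805 + -2.338663 − 0.006229 = 11.983913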